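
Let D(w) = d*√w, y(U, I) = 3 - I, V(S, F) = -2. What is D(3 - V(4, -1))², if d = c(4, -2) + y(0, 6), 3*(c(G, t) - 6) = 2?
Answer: 605/9 ≈ 67.222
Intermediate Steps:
c(G, t) = 20/3 (c(G, t) = 6 + (⅓)*2 = 6 + ⅔ = 20/3)
d = 11/3 (d = 20/3 + (3 - 1*6) = 20/3 + (3 - 6) = 20/3 - 3 = 11/3 ≈ 3.6667)
D(w) = 11*√w/3
D(3 - V(4, -1))² = (11*√(3 - 1*(-2))/3)² = (11*√(3 + 2)/3)² = (11*√5/3)² = 605/9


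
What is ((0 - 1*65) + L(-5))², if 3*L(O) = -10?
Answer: 42025/9 ≈ 4669.4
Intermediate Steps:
L(O) = -10/3 (L(O) = (⅓)*(-10) = -10/3)
((0 - 1*65) + L(-5))² = ((0 - 1*65) - 10/3)² = ((0 - 65) - 10/3)² = (-65 - 10/3)² = (-205/3)² = 42025/9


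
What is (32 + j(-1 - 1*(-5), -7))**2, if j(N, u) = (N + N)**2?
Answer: 9216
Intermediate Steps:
j(N, u) = 4*N**2 (j(N, u) = (2*N)**2 = 4*N**2)
(32 + j(-1 - 1*(-5), -7))**2 = (32 + 4*(-1 - 1*(-5))**2)**2 = (32 + 4*(-1 + 5)**2)**2 = (32 + 4*4**2)**2 = (32 + 4*16)**2 = (32 + 64)**2 = 96**2 = 9216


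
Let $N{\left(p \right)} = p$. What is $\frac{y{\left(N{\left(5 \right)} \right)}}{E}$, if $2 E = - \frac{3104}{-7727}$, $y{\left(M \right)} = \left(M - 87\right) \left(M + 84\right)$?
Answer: $- \frac{28195823}{776} \approx -36335.0$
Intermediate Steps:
$y{\left(M \right)} = \left(-87 + M\right) \left(84 + M\right)$
$E = \frac{1552}{7727}$ ($E = \frac{\left(-3104\right) \frac{1}{-7727}}{2} = \frac{\left(-3104\right) \left(- \frac{1}{7727}\right)}{2} = \frac{1}{2} \cdot \frac{3104}{7727} = \frac{1552}{7727} \approx 0.20085$)
$\frac{y{\left(N{\left(5 \right)} \right)}}{E} = \frac{-7308 + 5^{2} - 15}{\frac{1552}{7727}} = \left(-7308 + 25 - 15\right) \frac{7727}{1552} = \left(-7298\right) \frac{7727}{1552} = - \frac{28195823}{776}$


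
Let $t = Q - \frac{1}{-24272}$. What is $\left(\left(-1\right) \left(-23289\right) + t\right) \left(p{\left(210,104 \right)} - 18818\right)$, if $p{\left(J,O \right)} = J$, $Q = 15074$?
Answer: $- \frac{1082923655131}{1517} \approx -7.1386 \cdot 10^{8}$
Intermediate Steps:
$t = \frac{365876129}{24272}$ ($t = 15074 - \frac{1}{-24272} = 15074 - - \frac{1}{24272} = 15074 + \frac{1}{24272} = \frac{365876129}{24272} \approx 15074.0$)
$\left(\left(-1\right) \left(-23289\right) + t\right) \left(p{\left(210,104 \right)} - 18818\right) = \left(\left(-1\right) \left(-23289\right) + \frac{365876129}{24272}\right) \left(210 - 18818\right) = \left(23289 + \frac{365876129}{24272}\right) \left(-18608\right) = \frac{931146737}{24272} \left(-18608\right) = - \frac{1082923655131}{1517}$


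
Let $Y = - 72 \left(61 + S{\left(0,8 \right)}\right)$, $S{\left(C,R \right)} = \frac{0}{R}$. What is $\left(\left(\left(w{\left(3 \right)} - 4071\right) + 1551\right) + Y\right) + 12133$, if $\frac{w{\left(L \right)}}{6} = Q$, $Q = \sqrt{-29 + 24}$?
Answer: $5221 + 6 i \sqrt{5} \approx 5221.0 + 13.416 i$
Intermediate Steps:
$S{\left(C,R \right)} = 0$
$Q = i \sqrt{5}$ ($Q = \sqrt{-5} = i \sqrt{5} \approx 2.2361 i$)
$w{\left(L \right)} = 6 i \sqrt{5}$
$Y = -4392$ ($Y = - 72 \left(61 + 0\right) = \left(-72\right) 61 = -4392$)
$\left(\left(\left(w{\left(3 \right)} - 4071\right) + 1551\right) + Y\right) + 12133 = \left(\left(\left(6 i \sqrt{5} - 4071\right) + 1551\right) - 4392\right) + 12133 = \left(\left(\left(-4071 + 6 i \sqrt{5}\right) + 1551\right) - 4392\right) + 12133 = \left(\left(-2520 + 6 i \sqrt{5}\right) - 4392\right) + 12133 = \left(-6912 + 6 i \sqrt{5}\right) + 12133 = 5221 + 6 i \sqrt{5}$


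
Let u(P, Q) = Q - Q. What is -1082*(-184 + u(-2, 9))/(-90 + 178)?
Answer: 24886/11 ≈ 2262.4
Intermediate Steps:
u(P, Q) = 0
-1082*(-184 + u(-2, 9))/(-90 + 178) = -1082*(-184 + 0)/(-90 + 178) = -(-199088)/88 = -1082*(-23/11) = 24886/11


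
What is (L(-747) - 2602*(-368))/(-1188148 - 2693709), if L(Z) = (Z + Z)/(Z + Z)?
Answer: -136791/554551 ≈ -0.24667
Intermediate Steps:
L(Z) = 1 (L(Z) = (2*Z)/((2*Z)) = (2*Z)*(1/(2*Z)) = 1)
(L(-747) - 2602*(-368))/(-1188148 - 2693709) = (1 - 2602*(-368))/(-1188148 - 2693709) = (1 + 957536)/(-3881857) = 957537*(-1/3881857) = -136791/554551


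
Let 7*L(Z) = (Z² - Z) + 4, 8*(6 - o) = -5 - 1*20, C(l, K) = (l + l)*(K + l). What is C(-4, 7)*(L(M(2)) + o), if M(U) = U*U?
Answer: -1917/7 ≈ -273.86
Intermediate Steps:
C(l, K) = 2*l*(K + l) (C(l, K) = (2*l)*(K + l) = 2*l*(K + l))
M(U) = U²
o = 73/8 (o = 6 - (-5 - 1*20)/8 = 6 - (-5 - 20)/8 = 6 - ⅛*(-25) = 6 + 25/8 = 73/8 ≈ 9.1250)
L(Z) = 4/7 - Z/7 + Z²/7 (L(Z) = ((Z² - Z) + 4)/7 = (4 + Z² - Z)/7 = 4/7 - Z/7 + Z²/7)
C(-4, 7)*(L(M(2)) + o) = (2*(-4)*(7 - 4))*((4/7 - ⅐*2² + (2²)²/7) + 73/8) = (2*(-4)*3)*((4/7 - ⅐*4 + (⅐)*4²) + 73/8) = -24*((4/7 - 4/7 + (⅐)*16) + 73/8) = -24*((4/7 - 4/7 + 16/7) + 73/8) = -24*(16/7 + 73/8) = -24*639/56 = -1917/7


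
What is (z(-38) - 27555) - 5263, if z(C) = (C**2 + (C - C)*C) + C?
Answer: -31412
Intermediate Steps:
z(C) = C + C**2 (z(C) = (C**2 + 0*C) + C = (C**2 + 0) + C = C**2 + C = C + C**2)
(z(-38) - 27555) - 5263 = (-38*(1 - 38) - 27555) - 5263 = (-38*(-37) - 27555) - 5263 = (1406 - 27555) - 5263 = -26149 - 5263 = -31412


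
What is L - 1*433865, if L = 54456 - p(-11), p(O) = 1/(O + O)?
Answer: -8346997/22 ≈ -3.7941e+5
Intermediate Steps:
p(O) = 1/(2*O)
L = 1198033/22 (L = 54456 - 1/(2*(-11)) = 54456 - (-1)/(2*11) = 54456 - 1*(-1/22) = 54456 + 1/22 = 1198033/22 ≈ 54456.)
L - 1*433865 = 1198033/22 - 1*433865 = 1198033/22 - 433865 = -8346997/22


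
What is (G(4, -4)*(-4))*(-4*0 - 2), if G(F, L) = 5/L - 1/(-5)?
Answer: -42/5 ≈ -8.4000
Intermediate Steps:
G(F, L) = ⅕ + 5/L (G(F, L) = 5/L - 1*(-⅕) = 5/L + ⅕ = ⅕ + 5/L)
(G(4, -4)*(-4))*(-4*0 - 2) = (((⅕)*(25 - 4)/(-4))*(-4))*(-4*0 - 2) = (((⅕)*(-¼)*21)*(-4))*(0 - 2) = -21/20*(-4)*(-2) = (21/5)*(-2) = -42/5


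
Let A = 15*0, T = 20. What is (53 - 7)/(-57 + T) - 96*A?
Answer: -46/37 ≈ -1.2432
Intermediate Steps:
A = 0
(53 - 7)/(-57 + T) - 96*A = (53 - 7)/(-57 + 20) - 96*0 = 46/(-37) + 0 = 46*(-1/37) + 0 = -46/37 + 0 = -46/37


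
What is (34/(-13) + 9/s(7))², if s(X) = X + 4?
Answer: 66049/20449 ≈ 3.2299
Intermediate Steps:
s(X) = 4 + X
(34/(-13) + 9/s(7))² = (34/(-13) + 9/(4 + 7))² = (34*(-1/13) + 9/11)² = (-34/13 + 9*(1/11))² = (-34/13 + 9/11)² = (-257/143)² = 66049/20449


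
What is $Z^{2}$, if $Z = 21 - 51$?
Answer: $900$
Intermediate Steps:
$Z = -30$ ($Z = 21 - 51 = -30$)
$Z^{2} = \left(-30\right)^{2} = 900$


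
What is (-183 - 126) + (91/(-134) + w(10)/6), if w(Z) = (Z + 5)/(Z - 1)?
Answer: -186569/603 ≈ -309.40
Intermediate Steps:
w(Z) = (5 + Z)/(-1 + Z)
(-183 - 126) + (91/(-134) + w(10)/6) = (-183 - 126) + (91/(-134) + ((5 + 10)/(-1 + 10))/6) = -309 + (91*(-1/134) + (15/9)*(1/6)) = -309 + (-91/134 + ((1/9)*15)*(1/6)) = -309 + (-91/134 + (5/3)*(1/6)) = -309 + (-91/134 + 5/18) = -309 - 242/603 = -186569/603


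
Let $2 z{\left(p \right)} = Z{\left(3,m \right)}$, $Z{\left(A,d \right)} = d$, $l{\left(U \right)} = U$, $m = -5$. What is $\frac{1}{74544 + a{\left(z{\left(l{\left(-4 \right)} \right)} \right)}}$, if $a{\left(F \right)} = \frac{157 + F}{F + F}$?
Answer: $\frac{10}{745131} \approx 1.342 \cdot 10^{-5}$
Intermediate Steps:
$z{\left(p \right)} = - \frac{5}{2}$ ($z{\left(p \right)} = \frac{1}{2} \left(-5\right) = - \frac{5}{2}$)
$a{\left(F \right)} = \frac{157 + F}{2 F}$
$\frac{1}{74544 + a{\left(z{\left(l{\left(-4 \right)} \right)} \right)}} = \frac{1}{74544 + \frac{157 - \frac{5}{2}}{2 \left(- \frac{5}{2}\right)}} = \frac{1}{74544 + \frac{1}{2} \left(- \frac{2}{5}\right) \frac{309}{2}} = \frac{1}{74544 - \frac{309}{10}} = \frac{1}{\frac{745131}{10}} = \frac{10}{745131}$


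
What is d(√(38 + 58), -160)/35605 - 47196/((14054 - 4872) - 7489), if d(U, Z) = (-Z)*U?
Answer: -47196/1693 + 128*√6/7121 ≈ -27.833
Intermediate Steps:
d(U, Z) = -U*Z
d(√(38 + 58), -160)/35605 - 47196/((14054 - 4872) - 7489) = -1*√(38 + 58)*(-160)/35605 - 47196/((14054 - 4872) - 7489) = -1*√96*(-160)*(1/35605) - 47196/(9182 - 7489) = -1*4*√6*(-160)*(1/35605) - 47196/1693 = (640*√6)*(1/35605) - 47196*1/1693 = 128*√6/7121 - 47196/1693 = -47196/1693 + 128*√6/7121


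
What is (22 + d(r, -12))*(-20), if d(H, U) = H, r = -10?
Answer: -240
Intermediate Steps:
(22 + d(r, -12))*(-20) = (22 - 10)*(-20) = 12*(-20) = -240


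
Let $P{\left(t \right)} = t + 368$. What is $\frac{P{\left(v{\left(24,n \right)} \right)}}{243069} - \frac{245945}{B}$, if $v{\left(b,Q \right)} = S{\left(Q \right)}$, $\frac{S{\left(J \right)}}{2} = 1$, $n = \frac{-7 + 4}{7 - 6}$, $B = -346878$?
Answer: $\frac{2852854765}{4015013742} \approx 0.71055$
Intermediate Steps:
$n = -3$ ($n = - \frac{3}{1} = \left(-3\right) 1 = -3$)
$S{\left(J \right)} = 2$ ($S{\left(J \right)} = 2 \cdot 1 = 2$)
$v{\left(b,Q \right)} = 2$
$P{\left(t \right)} = 368 + t$
$\frac{P{\left(v{\left(24,n \right)} \right)}}{243069} - \frac{245945}{B} = \frac{368 + 2}{243069} - \frac{245945}{-346878} = 370 \cdot \frac{1}{243069} - - \frac{35135}{49554} = \frac{370}{243069} + \frac{35135}{49554} = \frac{2852854765}{4015013742}$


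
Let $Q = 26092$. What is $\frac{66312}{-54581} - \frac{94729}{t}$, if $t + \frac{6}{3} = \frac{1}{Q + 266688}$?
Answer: $\frac{1513751921487812}{31960395779} \approx 47363.0$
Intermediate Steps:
$t = - \frac{585559}{292780}$ ($t = -2 + \frac{1}{26092 + 266688} = -2 + \frac{1}{292780} = - \frac{585559}{292780} \approx -2.0$)
$\frac{66312}{-54581} - \frac{94729}{t} = \frac{66312}{-54581} - \frac{94729}{- \frac{585559}{292780}} = 66312 \left(- \frac{1}{54581}\right) - - \frac{27734756620}{585559} = - \frac{66312}{54581} + \frac{27734756620}{585559} = \frac{1513751921487812}{31960395779}$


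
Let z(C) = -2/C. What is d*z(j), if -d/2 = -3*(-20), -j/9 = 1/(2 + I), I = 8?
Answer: -800/3 ≈ -266.67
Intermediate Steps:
j = -9/10 (j = -9/(2 + 8) = -9/10 ≈ -0.90000)
d = -120 (d = -(-6)*(-20) = -2*60 = -120)
d*z(j) = -(-240)/(-9/10) = -(-240)*(-10)/9 = -120*20/9 = -800/3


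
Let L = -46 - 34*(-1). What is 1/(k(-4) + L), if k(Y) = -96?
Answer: -1/108 ≈ -0.0092593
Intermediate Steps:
L = -12 (L = -46 + 34 = -12)
1/(k(-4) + L) = 1/(-96 - 12) = 1/(-108) = -1/108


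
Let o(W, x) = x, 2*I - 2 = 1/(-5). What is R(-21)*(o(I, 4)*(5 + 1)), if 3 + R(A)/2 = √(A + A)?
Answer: -144 + 48*I*√42 ≈ -144.0 + 311.08*I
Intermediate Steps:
R(A) = -6 + 2*√2*√A (R(A) = -6 + 2*√(A + A) = -6 + 2*√(2*A) = -6 + 2*(√2*√A) = -6 + 2*√2*√A)
I = 9/10 (I = 1 + (½)/(-5) = 1 + (½)*(-⅕) = 1 - ⅒ = 9/10 ≈ 0.90000)
R(-21)*(o(I, 4)*(5 + 1)) = (-6 + 2*√2*√(-21))*(4*(5 + 1)) = (-6 + 2*√2*(I*√21))*(4*6) = (-6 + 2*I*√42)*24 = -144 + 48*I*√42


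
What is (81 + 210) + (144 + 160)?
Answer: 595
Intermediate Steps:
(81 + 210) + (144 + 160) = 291 + 304 = 595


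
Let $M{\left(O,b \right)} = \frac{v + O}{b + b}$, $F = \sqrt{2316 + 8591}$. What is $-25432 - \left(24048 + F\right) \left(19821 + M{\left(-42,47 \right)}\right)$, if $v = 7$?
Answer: $- \frac{22403578640}{47} - \frac{1863139 \sqrt{10907}}{94} \approx -4.7874 \cdot 10^{8}$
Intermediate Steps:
$F = \sqrt{10907} \approx 104.44$
$M{\left(O,b \right)} = \frac{7 + O}{2 b}$ ($M{\left(O,b \right)} = \frac{7 + O}{b + b} = \frac{7 + O}{2 b}$)
$-25432 - \left(24048 + F\right) \left(19821 + M{\left(-42,47 \right)}\right) = -25432 - \left(24048 + \sqrt{10907}\right) \left(19821 + \frac{7 - 42}{2 \cdot 47}\right) = -25432 - \left(24048 + \sqrt{10907}\right) \left(19821 + \frac{1}{2} \cdot \frac{1}{47} \left(-35\right)\right) = -25432 - \left(24048 + \sqrt{10907}\right) \left(19821 - \frac{35}{94}\right) = -25432 - \left(24048 + \sqrt{10907}\right) \frac{1863139}{94} = -25432 - \left(\frac{22402383336}{47} + \frac{1863139 \sqrt{10907}}{94}\right) = - \frac{22403578640}{47} - \frac{1863139 \sqrt{10907}}{94}$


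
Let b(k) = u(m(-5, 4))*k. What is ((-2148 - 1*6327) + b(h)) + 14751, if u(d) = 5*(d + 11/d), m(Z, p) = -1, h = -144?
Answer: 14916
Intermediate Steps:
u(d) = 5*d + 55/d
b(k) = -60*k (b(k) = (5*(-1) + 55/(-1))*k = (-5 + 55*(-1))*k = (-5 - 55)*k = -60*k)
((-2148 - 1*6327) + b(h)) + 14751 = ((-2148 - 1*6327) - 60*(-144)) + 14751 = ((-2148 - 6327) + 8640) + 14751 = (-8475 + 8640) + 14751 = 165 + 14751 = 14916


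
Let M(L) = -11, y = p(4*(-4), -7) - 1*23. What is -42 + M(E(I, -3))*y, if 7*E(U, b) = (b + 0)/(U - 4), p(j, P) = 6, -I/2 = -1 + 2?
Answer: 145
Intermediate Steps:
I = -2 (I = -2*(-1 + 2) = -2*1 = -2)
E(U, b) = b/(7*(-4 + U)) (E(U, b) = ((b + 0)/(U - 4))/7 = (b/(-4 + U))/7 = b/(7*(-4 + U)))
y = -17 (y = 6 - 1*23 = 6 - 23 = -17)
-42 + M(E(I, -3))*y = -42 - 11*(-17) = -42 + 187 = 145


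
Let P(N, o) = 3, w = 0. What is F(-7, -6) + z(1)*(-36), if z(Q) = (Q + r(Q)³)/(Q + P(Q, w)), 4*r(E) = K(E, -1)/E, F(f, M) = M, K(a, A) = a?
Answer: -969/64 ≈ -15.141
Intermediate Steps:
r(E) = ¼ (r(E) = (E/E)/4 = (¼)*1 = ¼)
z(Q) = (1/64 + Q)/(3 + Q) (z(Q) = (Q + (¼)³)/(Q + 3) = (Q + 1/64)/(3 + Q) = (1/64 + Q)/(3 + Q))
F(-7, -6) + z(1)*(-36) = -6 + ((1/64 + 1)/(3 + 1))*(-36) = -6 + ((65/64)/4)*(-36) = -6 + ((¼)*(65/64))*(-36) = -6 + (65/256)*(-36) = -6 - 585/64 = -969/64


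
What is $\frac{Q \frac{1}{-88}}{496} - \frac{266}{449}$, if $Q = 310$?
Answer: $- \frac{189509}{316096} \approx -0.59953$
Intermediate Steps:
$\frac{Q \frac{1}{-88}}{496} - \frac{266}{449} = \frac{310 \frac{1}{-88}}{496} - \frac{266}{449} = 310 \left(- \frac{1}{88}\right) \frac{1}{496} - \frac{266}{449} = \left(- \frac{155}{44}\right) \frac{1}{496} - \frac{266}{449} = - \frac{5}{704} - \frac{266}{449} = - \frac{189509}{316096}$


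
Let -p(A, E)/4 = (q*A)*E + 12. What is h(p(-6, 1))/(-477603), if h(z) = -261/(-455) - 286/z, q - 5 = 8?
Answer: 2783/2607712380 ≈ 1.0672e-6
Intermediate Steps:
q = 13 (q = 5 + 8 = 13)
p(A, E) = -48 - 52*A*E (p(A, E) = -4*((13*A)*E + 12) = -4*(13*A*E + 12) = -4*(12 + 13*A*E) = -48 - 52*A*E)
h(z) = 261/455 - 286/z (h(z) = -261*(-1/455) - 286/z = 261/455 - 286/z)
h(p(-6, 1))/(-477603) = (261/455 - 286/(-48 - 52*(-6)*1))/(-477603) = (261/455 - 286/(-48 + 312))*(-1/477603) = (261/455 - 286/264)*(-1/477603) = (261/455 - 286*1/264)*(-1/477603) = (261/455 - 13/12)*(-1/477603) = -2783/5460*(-1/477603) = 2783/2607712380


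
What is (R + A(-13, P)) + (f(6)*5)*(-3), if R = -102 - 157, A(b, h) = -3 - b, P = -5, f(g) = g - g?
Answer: -249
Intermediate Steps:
f(g) = 0
R = -259
(R + A(-13, P)) + (f(6)*5)*(-3) = (-259 + (-3 - 1*(-13))) + (0*5)*(-3) = (-259 + (-3 + 13)) + 0*(-3) = (-259 + 10) + 0 = -249 + 0 = -249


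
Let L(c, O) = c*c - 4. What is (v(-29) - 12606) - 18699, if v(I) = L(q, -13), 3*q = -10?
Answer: -281681/9 ≈ -31298.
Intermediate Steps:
q = -10/3 (q = (1/3)*(-10) = -10/3 ≈ -3.3333)
L(c, O) = -4 + c**2 (L(c, O) = c**2 - 4 = -4 + c**2)
v(I) = 64/9 (v(I) = -4 + (-10/3)**2 = -4 + 100/9 = 64/9)
(v(-29) - 12606) - 18699 = (64/9 - 12606) - 18699 = -113390/9 - 18699 = -281681/9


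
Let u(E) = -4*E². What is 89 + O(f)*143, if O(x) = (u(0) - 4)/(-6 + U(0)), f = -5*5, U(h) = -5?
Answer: 141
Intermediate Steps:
f = -25
O(x) = 4/11 (O(x) = (-4*0² - 4)/(-6 - 5) = (-4*0 - 4)/(-11) = (0 - 4)*(-1/11) = -4*(-1/11) = 4/11)
89 + O(f)*143 = 89 + (4/11)*143 = 89 + 52 = 141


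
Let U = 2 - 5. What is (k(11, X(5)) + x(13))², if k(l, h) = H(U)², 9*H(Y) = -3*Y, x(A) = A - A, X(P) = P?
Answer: 1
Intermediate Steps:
U = -3
x(A) = 0
H(Y) = -Y/3 (H(Y) = (-3*Y)/9 = -Y/3)
k(l, h) = 1 (k(l, h) = (-⅓*(-3))² = 1² = 1)
(k(11, X(5)) + x(13))² = (1 + 0)² = 1² = 1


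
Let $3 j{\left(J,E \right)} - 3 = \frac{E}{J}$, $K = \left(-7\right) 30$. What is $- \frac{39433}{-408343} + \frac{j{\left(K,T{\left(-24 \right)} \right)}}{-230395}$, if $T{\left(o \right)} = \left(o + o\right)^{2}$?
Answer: $\frac{318018787124}{3292806491975} \approx 0.09658$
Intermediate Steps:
$T{\left(o \right)} = 4 o^{2}$ ($T{\left(o \right)} = \left(2 o\right)^{2} = 4 o^{2}$)
$K = -210$
$j{\left(J,E \right)} = 1 + \frac{E}{3 J}$ ($j{\left(J,E \right)} = 1 + \frac{E \frac{1}{J}}{3} = 1 + \frac{E}{3 J}$)
$- \frac{39433}{-408343} + \frac{j{\left(K,T{\left(-24 \right)} \right)}}{-230395} = - \frac{39433}{-408343} + \frac{\frac{1}{-210} \left(-210 + \frac{4 \left(-24\right)^{2}}{3}\right)}{-230395} = \left(-39433\right) \left(- \frac{1}{408343}\right) + - \frac{-210 + \frac{4 \cdot 576}{3}}{210} \left(- \frac{1}{230395}\right) = \frac{39433}{408343} + - \frac{-210 + \frac{1}{3} \cdot 2304}{210} \left(- \frac{1}{230395}\right) = \frac{39433}{408343} + - \frac{-210 + 768}{210} \left(- \frac{1}{230395}\right) = \frac{39433}{408343} + \left(- \frac{1}{210}\right) 558 \left(- \frac{1}{230395}\right) = \frac{39433}{408343} - - \frac{93}{8063825} = \frac{39433}{408343} + \frac{93}{8063825} = \frac{318018787124}{3292806491975}$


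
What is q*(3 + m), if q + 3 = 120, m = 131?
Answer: 15678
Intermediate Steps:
q = 117 (q = -3 + 120 = 117)
q*(3 + m) = 117*(3 + 131) = 117*134 = 15678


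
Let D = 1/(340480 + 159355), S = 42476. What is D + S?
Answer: 21230991461/499835 ≈ 42476.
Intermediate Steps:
D = 1/499835 ≈ 2.0007e-6
D + S = 1/499835 + 42476 = 21230991461/499835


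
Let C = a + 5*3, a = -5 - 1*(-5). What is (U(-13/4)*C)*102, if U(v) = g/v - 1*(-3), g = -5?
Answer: 90270/13 ≈ 6943.8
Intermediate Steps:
a = 0 (a = -5 + 5 = 0)
C = 15 (C = 0 + 5*3 = 0 + 15 = 15)
U(v) = 3 - 5/v (U(v) = -5/v - 1*(-3) = -5/v + 3 = 3 - 5/v)
(U(-13/4)*C)*102 = ((3 - 5/((-13/4)))*15)*102 = ((3 - 5/((-13*¼)))*15)*102 = ((3 - 5/(-13/4))*15)*102 = ((3 - 5*(-4/13))*15)*102 = ((3 + 20/13)*15)*102 = ((59/13)*15)*102 = (885/13)*102 = 90270/13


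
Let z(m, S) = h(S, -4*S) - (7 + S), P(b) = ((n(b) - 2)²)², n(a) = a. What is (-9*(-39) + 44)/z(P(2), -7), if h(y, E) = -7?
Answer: -395/7 ≈ -56.429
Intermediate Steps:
P(b) = (-2 + b)⁴ (P(b) = ((b - 2)²)² = ((-2 + b)²)² = (-2 + b)⁴)
z(m, S) = -14 - S (z(m, S) = -7 - (7 + S) = -7 + (-7 - S) = -14 - S)
(-9*(-39) + 44)/z(P(2), -7) = (-9*(-39) + 44)/(-14 - 1*(-7)) = (351 + 44)/(-14 + 7) = 395/(-7) = 395*(-⅐) = -395/7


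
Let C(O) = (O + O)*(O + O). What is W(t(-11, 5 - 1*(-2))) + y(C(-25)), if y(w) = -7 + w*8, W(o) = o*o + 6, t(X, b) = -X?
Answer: 20120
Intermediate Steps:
W(o) = 6 + o² (W(o) = o² + 6 = 6 + o²)
C(O) = 4*O² (C(O) = (2*O)*(2*O) = 4*O²)
y(w) = -7 + 8*w
W(t(-11, 5 - 1*(-2))) + y(C(-25)) = (6 + (-1*(-11))²) + (-7 + 8*(4*(-25)²)) = (6 + 11²) + (-7 + 8*(4*625)) = (6 + 121) + (-7 + 8*2500) = 127 + (-7 + 20000) = 127 + 19993 = 20120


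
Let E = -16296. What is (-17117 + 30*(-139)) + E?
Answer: -37583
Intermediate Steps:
(-17117 + 30*(-139)) + E = (-17117 + 30*(-139)) - 16296 = (-17117 - 4170) - 16296 = -21287 - 16296 = -37583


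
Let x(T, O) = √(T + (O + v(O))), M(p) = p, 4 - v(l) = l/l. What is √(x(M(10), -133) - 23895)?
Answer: √(-23895 + 2*I*√30) ≈ 0.0354 + 154.58*I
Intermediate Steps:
v(l) = 3 (v(l) = 4 - l/l = 4 - 1*1 = 4 - 1 = 3)
x(T, O) = √(3 + O + T) (x(T, O) = √(T + (O + 3)) = √(T + (3 + O)) = √(3 + O + T))
√(x(M(10), -133) - 23895) = √(√(3 - 133 + 10) - 23895) = √(√(-120) - 23895) = √(2*I*√30 - 23895) = √(-23895 + 2*I*√30)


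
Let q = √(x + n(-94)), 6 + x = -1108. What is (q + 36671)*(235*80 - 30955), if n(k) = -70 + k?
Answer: -445736005 - 36465*I*√142 ≈ -4.4574e+8 - 4.3453e+5*I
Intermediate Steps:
x = -1114 (x = -6 - 1108 = -1114)
q = 3*I*√142 (q = √(-1114 + (-70 - 94)) = √(-1114 - 164) = √(-1278) = 3*I*√142 ≈ 35.749*I)
(q + 36671)*(235*80 - 30955) = (3*I*√142 + 36671)*(235*80 - 30955) = (36671 + 3*I*√142)*(18800 - 30955) = (36671 + 3*I*√142)*(-12155) = -445736005 - 36465*I*√142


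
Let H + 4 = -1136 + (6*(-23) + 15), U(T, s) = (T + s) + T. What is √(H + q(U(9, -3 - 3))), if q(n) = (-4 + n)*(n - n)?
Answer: I*√1263 ≈ 35.539*I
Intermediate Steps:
U(T, s) = s + 2*T
q(n) = 0 (q(n) = (-4 + n)*0 = 0)
H = -1263 (H = -4 + (-1136 + (6*(-23) + 15)) = -4 + (-1136 + (-138 + 15)) = -4 + (-1136 - 123) = -4 - 1259 = -1263)
√(H + q(U(9, -3 - 3))) = √(-1263 + 0) = √(-1263) = I*√1263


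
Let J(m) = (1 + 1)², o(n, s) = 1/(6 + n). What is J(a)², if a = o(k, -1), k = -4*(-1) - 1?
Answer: 16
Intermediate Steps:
k = 3 (k = 4 - 1 = 3)
a = ⅑ (a = 1/(6 + 3) = 1/9 = ⅑ ≈ 0.11111)
J(m) = 4 (J(m) = 2² = 4)
J(a)² = 4² = 16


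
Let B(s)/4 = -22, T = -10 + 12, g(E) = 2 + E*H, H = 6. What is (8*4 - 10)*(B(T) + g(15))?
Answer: 88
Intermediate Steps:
g(E) = 2 + 6*E (g(E) = 2 + E*6 = 2 + 6*E)
T = 2
B(s) = -88 (B(s) = 4*(-22) = -88)
(8*4 - 10)*(B(T) + g(15)) = (8*4 - 10)*(-88 + (2 + 6*15)) = (32 - 10)*(-88 + (2 + 90)) = 22*(-88 + 92) = 22*4 = 88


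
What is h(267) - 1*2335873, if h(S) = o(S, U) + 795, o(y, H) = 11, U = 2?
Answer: -2335067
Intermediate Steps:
h(S) = 806 (h(S) = 11 + 795 = 806)
h(267) - 1*2335873 = 806 - 1*2335873 = 806 - 2335873 = -2335067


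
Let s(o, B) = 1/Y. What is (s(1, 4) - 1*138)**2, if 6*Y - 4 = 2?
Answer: 18769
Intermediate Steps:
Y = 1 (Y = 2/3 + (1/6)*2 = 2/3 + 1/3 = 1)
s(o, B) = 1 (s(o, B) = 1/1 = 1)
(s(1, 4) - 1*138)**2 = (1 - 1*138)**2 = (1 - 138)**2 = (-137)**2 = 18769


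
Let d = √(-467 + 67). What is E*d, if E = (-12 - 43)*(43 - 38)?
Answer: -5500*I ≈ -5500.0*I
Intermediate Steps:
d = 20*I (d = √(-400) = 20*I ≈ 20.0*I)
E = -275 (E = -55*5 = -275)
E*d = -5500*I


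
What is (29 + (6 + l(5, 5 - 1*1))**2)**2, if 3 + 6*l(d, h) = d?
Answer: 386884/81 ≈ 4776.3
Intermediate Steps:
l(d, h) = -1/2 + d/6
(29 + (6 + l(5, 5 - 1*1))**2)**2 = (29 + (6 + (-1/2 + (1/6)*5))**2)**2 = (29 + (6 + (-1/2 + 5/6))**2)**2 = (29 + (6 + 1/3)**2)**2 = (29 + (19/3)**2)**2 = (29 + 361/9)**2 = (622/9)**2 = 386884/81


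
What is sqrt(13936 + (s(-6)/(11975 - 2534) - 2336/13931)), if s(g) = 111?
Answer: sqrt(26784981373715436399)/43840857 ≈ 118.05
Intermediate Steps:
sqrt(13936 + (s(-6)/(11975 - 2534) - 2336/13931)) = sqrt(13936 + (111/(11975 - 2534) - 2336/13931)) = sqrt(13936 + (111/9441 - 2336*1/13931)) = sqrt(13936 + (111*(1/9441) - 2336/13931)) = sqrt(13936 + (37/3147 - 2336/13931)) = sqrt(13936 - 6835945/43840857) = sqrt(610959347207/43840857) = sqrt(26784981373715436399)/43840857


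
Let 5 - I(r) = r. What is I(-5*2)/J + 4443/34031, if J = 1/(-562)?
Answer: -286876887/34031 ≈ -8429.9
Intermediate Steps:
I(r) = 5 - r
J = -1/562 ≈ -0.0017794
I(-5*2)/J + 4443/34031 = (5 - (-5)*2)/(-1/562) + 4443/34031 = (5 - 1*(-10))*(-562) + 4443*(1/34031) = (5 + 10)*(-562) + 4443/34031 = 15*(-562) + 4443/34031 = -8430 + 4443/34031 = -286876887/34031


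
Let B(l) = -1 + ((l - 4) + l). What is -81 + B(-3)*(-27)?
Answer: 216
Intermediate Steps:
B(l) = -5 + 2*l (B(l) = -1 + ((-4 + l) + l) = -1 + (-4 + 2*l) = -5 + 2*l)
-81 + B(-3)*(-27) = -81 + (-5 + 2*(-3))*(-27) = -81 + (-5 - 6)*(-27) = -81 - 11*(-27) = -81 + 297 = 216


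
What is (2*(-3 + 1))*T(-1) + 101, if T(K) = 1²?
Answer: 97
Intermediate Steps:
T(K) = 1
(2*(-3 + 1))*T(-1) + 101 = (2*(-3 + 1))*1 + 101 = (2*(-2))*1 + 101 = -4*1 + 101 = -4 + 101 = 97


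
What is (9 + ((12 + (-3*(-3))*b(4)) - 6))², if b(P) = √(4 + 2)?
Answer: 711 + 270*√6 ≈ 1372.4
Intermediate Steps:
b(P) = √6
(9 + ((12 + (-3*(-3))*b(4)) - 6))² = (9 + ((12 + (-3*(-3))*√6) - 6))² = (9 + ((12 + 9*√6) - 6))² = (9 + (6 + 9*√6))² = (15 + 9*√6)²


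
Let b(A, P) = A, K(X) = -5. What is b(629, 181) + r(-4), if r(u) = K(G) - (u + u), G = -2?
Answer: 632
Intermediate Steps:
r(u) = -5 - 2*u (r(u) = -5 - (u + u) = -5 - 2*u)
b(629, 181) + r(-4) = 629 + (-5 - 2*(-4)) = 629 + (-5 + 8) = 629 + 3 = 632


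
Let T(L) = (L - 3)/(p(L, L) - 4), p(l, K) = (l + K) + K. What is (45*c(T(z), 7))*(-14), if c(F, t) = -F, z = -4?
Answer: 2205/8 ≈ 275.63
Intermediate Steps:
p(l, K) = l + 2*K (p(l, K) = (K + l) + K = l + 2*K)
T(L) = (-3 + L)/(-4 + 3*L) (T(L) = (L - 3)/((L + 2*L) - 4) = (-3 + L)/(3*L - 4) = (-3 + L)/(-4 + 3*L))
(45*c(T(z), 7))*(-14) = (45*(-(-3 - 4)/(-4 + 3*(-4))))*(-14) = (45*(-(-7)/(-4 - 12)))*(-14) = (45*(-(-7)/(-16)))*(-14) = (45*(-(-1)*(-7)/16))*(-14) = (45*(-1*7/16))*(-14) = (45*(-7/16))*(-14) = -315/16*(-14) = 2205/8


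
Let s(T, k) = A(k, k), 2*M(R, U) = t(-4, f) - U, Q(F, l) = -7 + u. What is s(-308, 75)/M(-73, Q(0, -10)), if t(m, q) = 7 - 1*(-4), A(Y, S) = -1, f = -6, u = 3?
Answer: -2/15 ≈ -0.13333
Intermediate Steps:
t(m, q) = 11 (t(m, q) = 7 + 4 = 11)
Q(F, l) = -4 (Q(F, l) = -7 + 3 = -4)
M(R, U) = 11/2 - U/2 (M(R, U) = (11 - U)/2 = 11/2 - U/2)
s(T, k) = -1
s(-308, 75)/M(-73, Q(0, -10)) = -1/(11/2 - ½*(-4)) = -1/(11/2 + 2) = -1/15/2 = -1*2/15 = -2/15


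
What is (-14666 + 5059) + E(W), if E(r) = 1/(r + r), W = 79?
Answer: -1517905/158 ≈ -9607.0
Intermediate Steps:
E(r) = 1/(2*r)
(-14666 + 5059) + E(W) = (-14666 + 5059) + (½)/79 = -9607 + (½)*(1/79) = -9607 + 1/158 = -1517905/158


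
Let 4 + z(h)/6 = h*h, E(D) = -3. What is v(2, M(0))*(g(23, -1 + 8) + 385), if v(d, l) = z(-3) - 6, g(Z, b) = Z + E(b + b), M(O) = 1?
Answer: 9720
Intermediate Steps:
z(h) = -24 + 6*h**2 (z(h) = -24 + 6*(h*h) = -24 + 6*h**2)
g(Z, b) = -3 + Z (g(Z, b) = Z - 3 = -3 + Z)
v(d, l) = 24 (v(d, l) = (-24 + 6*(-3)**2) - 6 = (-24 + 6*9) - 6 = (-24 + 54) - 6 = 30 - 6 = 24)
v(2, M(0))*(g(23, -1 + 8) + 385) = 24*((-3 + 23) + 385) = 24*(20 + 385) = 24*405 = 9720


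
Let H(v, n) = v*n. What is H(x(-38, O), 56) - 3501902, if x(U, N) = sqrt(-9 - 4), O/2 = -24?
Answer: -3501902 + 56*I*sqrt(13) ≈ -3.5019e+6 + 201.91*I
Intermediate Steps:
O = -48 (O = 2*(-24) = -48)
x(U, N) = I*sqrt(13) (x(U, N) = sqrt(-13) = I*sqrt(13))
H(v, n) = n*v
H(x(-38, O), 56) - 3501902 = 56*(I*sqrt(13)) - 3501902 = 56*I*sqrt(13) - 3501902 = -3501902 + 56*I*sqrt(13)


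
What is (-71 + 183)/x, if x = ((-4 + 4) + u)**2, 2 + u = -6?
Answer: 7/4 ≈ 1.7500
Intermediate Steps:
u = -8 (u = -2 - 6 = -8)
x = 64 (x = ((-4 + 4) - 8)**2 = (0 - 8)**2 = (-8)**2 = 64)
(-71 + 183)/x = (-71 + 183)/64 = 112*(1/64) = 7/4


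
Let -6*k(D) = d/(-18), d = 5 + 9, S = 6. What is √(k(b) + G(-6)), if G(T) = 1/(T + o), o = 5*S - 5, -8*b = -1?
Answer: √21318/342 ≈ 0.42692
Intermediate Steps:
d = 14
b = ⅛ (b = -⅛*(-1) = ⅛ ≈ 0.12500)
o = 25 (o = 5*6 - 5 = 30 - 5 = 25)
k(D) = 7/54 (k(D) = -7/(3*(-18)) = -7*(-1)/(3*18) = -⅙*(-7/9) = 7/54)
G(T) = 1/(25 + T) (G(T) = 1/(T + 25) = 1/(25 + T))
√(k(b) + G(-6)) = √(7/54 + 1/(25 - 6)) = √(7/54 + 1/19) = √(187/1026) = √21318/342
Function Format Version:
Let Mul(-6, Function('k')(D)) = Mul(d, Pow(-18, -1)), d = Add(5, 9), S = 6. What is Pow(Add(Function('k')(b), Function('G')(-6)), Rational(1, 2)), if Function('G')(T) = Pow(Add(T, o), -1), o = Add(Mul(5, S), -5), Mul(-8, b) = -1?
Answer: Mul(Rational(1, 342), Pow(21318, Rational(1, 2))) ≈ 0.42692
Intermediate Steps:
d = 14
b = Rational(1, 8) (b = Mul(Rational(-1, 8), -1) = Rational(1, 8) ≈ 0.12500)
o = 25 (o = Add(Mul(5, 6), -5) = Add(30, -5) = 25)
Function('k')(D) = Rational(7, 54) (Function('k')(D) = Mul(Rational(-1, 6), Mul(14, Pow(-18, -1))) = Mul(Rational(-1, 6), Mul(14, Rational(-1, 18))) = Mul(Rational(-1, 6), Rational(-7, 9)) = Rational(7, 54))
Function('G')(T) = Pow(Add(25, T), -1) (Function('G')(T) = Pow(Add(T, 25), -1) = Pow(Add(25, T), -1))
Pow(Add(Function('k')(b), Function('G')(-6)), Rational(1, 2)) = Pow(Add(Rational(7, 54), Pow(Add(25, -6), -1)), Rational(1, 2)) = Pow(Add(Rational(7, 54), Pow(19, -1)), Rational(1, 2)) = Pow(Add(Rational(7, 54), Rational(1, 19)), Rational(1, 2)) = Pow(Rational(187, 1026), Rational(1, 2)) = Mul(Rational(1, 342), Pow(21318, Rational(1, 2)))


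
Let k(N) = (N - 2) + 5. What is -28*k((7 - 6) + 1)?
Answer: -140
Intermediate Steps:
k(N) = 3 + N (k(N) = (-2 + N) + 5 = 3 + N)
-28*k((7 - 6) + 1) = -28*(3 + ((7 - 6) + 1)) = -28*(3 + (1 + 1)) = -28*(3 + 2) = -28*5 = -140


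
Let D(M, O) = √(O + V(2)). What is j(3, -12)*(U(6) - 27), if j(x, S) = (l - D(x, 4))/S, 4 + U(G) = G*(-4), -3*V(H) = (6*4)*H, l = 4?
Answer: 55/3 - 55*I*√3/6 ≈ 18.333 - 15.877*I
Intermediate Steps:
V(H) = -8*H (V(H) = -6*4*H/3 = -8*H)
D(M, O) = √(-16 + O) (D(M, O) = √(O - 8*2) = √(O - 16) = √(-16 + O))
U(G) = -4 - 4*G (U(G) = -4 + G*(-4) = -4 - 4*G)
j(x, S) = (4 - 2*I*√3)/S (j(x, S) = (4 - √(-16 + 4))/S = (4 - √(-12))/S = (4 - 2*I*√3)/S)
j(3, -12)*(U(6) - 27) = (2*(2 - I*√3)/(-12))*((-4 - 4*6) - 27) = (2*(-1/12)*(2 - I*√3))*((-4 - 24) - 27) = (-⅓ + I*√3/6)*(-28 - 27) = (-⅓ + I*√3/6)*(-55) = 55/3 - 55*I*√3/6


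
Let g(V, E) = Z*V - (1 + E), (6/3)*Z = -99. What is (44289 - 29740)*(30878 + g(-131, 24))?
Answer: 1086446575/2 ≈ 5.4322e+8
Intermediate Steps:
Z = -99/2 (Z = (½)*(-99) = -99/2 ≈ -49.500)
g(V, E) = -1 - E - 99*V/2 (g(V, E) = -99*V/2 - (1 + E) = -99*V/2 + (-1 - E) = -1 - E - 99*V/2)
(44289 - 29740)*(30878 + g(-131, 24)) = (44289 - 29740)*(30878 + (-1 - 1*24 - 99/2*(-131))) = 14549*(30878 + (-1 - 24 + 12969/2)) = 14549*(30878 + 12919/2) = 14549*(74675/2) = 1086446575/2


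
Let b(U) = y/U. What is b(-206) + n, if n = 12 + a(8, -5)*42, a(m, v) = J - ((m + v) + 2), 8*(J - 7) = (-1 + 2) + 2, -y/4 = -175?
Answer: 44641/412 ≈ 108.35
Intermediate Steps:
y = 700 (y = -4*(-175) = 700)
b(U) = 700/U
J = 59/8 (J = 7 + ((-1 + 2) + 2)/8 = 7 + (1 + 2)/8 = 7 + (1/8)*3 = 7 + 3/8 = 59/8 ≈ 7.3750)
a(m, v) = 43/8 - m - v (a(m, v) = 59/8 - ((m + v) + 2) = 59/8 - (2 + m + v) = 59/8 + (-2 - m - v) = 43/8 - m - v)
n = 447/4 (n = 12 + (43/8 - 1*8 - 1*(-5))*42 = 12 + (43/8 - 8 + 5)*42 = 12 + (19/8)*42 = 12 + 399/4 = 447/4 ≈ 111.75)
b(-206) + n = 700/(-206) + 447/4 = 700*(-1/206) + 447/4 = -350/103 + 447/4 = 44641/412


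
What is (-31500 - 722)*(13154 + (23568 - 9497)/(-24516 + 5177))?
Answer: -8196346711970/19339 ≈ -4.2382e+8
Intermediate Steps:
(-31500 - 722)*(13154 + (23568 - 9497)/(-24516 + 5177)) = -32222*(13154 + 14071/(-19339)) = -32222*(13154 + 14071*(-1/19339)) = -32222*(13154 - 14071/19339) = -32222*254371135/19339 = -8196346711970/19339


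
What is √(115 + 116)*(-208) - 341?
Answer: -341 - 208*√231 ≈ -3502.3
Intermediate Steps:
√(115 + 116)*(-208) - 341 = √231*(-208) - 341 = -208*√231 - 341 = -341 - 208*√231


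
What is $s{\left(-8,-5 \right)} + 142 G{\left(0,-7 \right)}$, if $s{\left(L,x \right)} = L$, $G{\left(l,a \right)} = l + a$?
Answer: $-1002$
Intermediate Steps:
$G{\left(l,a \right)} = a + l$
$s{\left(-8,-5 \right)} + 142 G{\left(0,-7 \right)} = -8 + 142 \left(-7 + 0\right) = -8 + 142 \left(-7\right) = -8 - 994 = -1002$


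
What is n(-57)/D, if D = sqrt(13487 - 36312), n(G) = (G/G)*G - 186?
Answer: 243*I*sqrt(913)/4565 ≈ 1.6084*I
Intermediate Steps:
n(G) = -186 + G (n(G) = 1*G - 186 = G - 186 = -186 + G)
D = 5*I*sqrt(913) (D = sqrt(-22825) = 5*I*sqrt(913) ≈ 151.08*I)
n(-57)/D = (-186 - 57)/((5*I*sqrt(913))) = -(-243)*I*sqrt(913)/4565 = 243*I*sqrt(913)/4565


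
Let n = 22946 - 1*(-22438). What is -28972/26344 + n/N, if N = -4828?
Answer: -83467057/7949302 ≈ -10.500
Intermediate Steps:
n = 45384 (n = 22946 + 22438 = 45384)
-28972/26344 + n/N = -28972/26344 + 45384/(-4828) = -28972*1/26344 + 45384*(-1/4828) = -7243/6586 - 11346/1207 = -83467057/7949302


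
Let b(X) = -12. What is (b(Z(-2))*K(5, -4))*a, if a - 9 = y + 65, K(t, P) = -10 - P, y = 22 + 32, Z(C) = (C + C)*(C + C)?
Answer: 9216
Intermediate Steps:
Z(C) = 4*C**2 (Z(C) = (2*C)*(2*C) = 4*C**2)
y = 54
a = 128 (a = 9 + (54 + 65) = 9 + 119 = 128)
(b(Z(-2))*K(5, -4))*a = -12*(-10 - 1*(-4))*128 = -12*(-10 + 4)*128 = -12*(-6)*128 = 72*128 = 9216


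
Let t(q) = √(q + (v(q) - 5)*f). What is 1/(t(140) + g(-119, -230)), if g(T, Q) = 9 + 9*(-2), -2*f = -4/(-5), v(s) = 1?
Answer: 15/101 + 2*√885/303 ≈ 0.34488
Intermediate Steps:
f = -⅖ (f = -(-2)/(-5) = -(-2)*(-1)/5 = -½*⅘ = -⅖ ≈ -0.40000)
t(q) = √(8/5 + q) (t(q) = √(q + (1 - 5)*(-⅖)) = √(q - 4*(-⅖)) = √(q + 8/5) = √(8/5 + q))
g(T, Q) = -9 (g(T, Q) = 9 - 18 = -9)
1/(t(140) + g(-119, -230)) = 1/(√(40 + 25*140)/5 - 9) = 1/(√(40 + 3500)/5 - 9) = 1/(√3540/5 - 9) = 1/((2*√885)/5 - 9) = 1/(2*√885/5 - 9) = 1/(-9 + 2*√885/5)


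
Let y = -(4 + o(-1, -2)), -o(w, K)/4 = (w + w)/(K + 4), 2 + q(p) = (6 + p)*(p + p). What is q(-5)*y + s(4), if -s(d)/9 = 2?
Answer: 78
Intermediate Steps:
q(p) = -2 + 2*p*(6 + p) (q(p) = -2 + (6 + p)*(p + p) = -2 + (6 + p)*(2*p) = -2 + 2*p*(6 + p))
o(w, K) = -8*w/(4 + K) (o(w, K) = -4*(w + w)/(K + 4) = -4*2*w/(4 + K) = -8*w/(4 + K))
s(d) = -18 (s(d) = -9*2 = -18)
y = -8 (y = -(4 - 8*(-1)/(4 - 2)) = -(4 - 8*(-1)/2) = -(4 - 8*(-1)*1/2) = -(4 + 4) = -1*8 = -8)
q(-5)*y + s(4) = (-2 + 2*(-5)**2 + 12*(-5))*(-8) - 18 = (-2 + 2*25 - 60)*(-8) - 18 = (-2 + 50 - 60)*(-8) - 18 = -12*(-8) - 18 = 96 - 18 = 78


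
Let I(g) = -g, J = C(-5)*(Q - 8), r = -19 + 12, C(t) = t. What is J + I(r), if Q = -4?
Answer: 67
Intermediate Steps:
r = -7
J = 60 (J = -5*(-4 - 8) = -5*(-12) = 60)
J + I(r) = 60 - 1*(-7) = 60 + 7 = 67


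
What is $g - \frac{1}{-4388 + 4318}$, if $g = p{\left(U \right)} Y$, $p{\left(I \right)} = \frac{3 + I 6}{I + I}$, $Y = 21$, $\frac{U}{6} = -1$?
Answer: $\frac{8087}{140} \approx 57.764$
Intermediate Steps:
$U = -6$ ($U = 6 \left(-1\right) = -6$)
$p{\left(I \right)} = \frac{3 + 6 I}{2 I}$
$g = \frac{231}{4}$ ($g = \left(3 + \frac{3}{2 \left(-6\right)}\right) 21 = \left(3 + \frac{3}{2} \left(- \frac{1}{6}\right)\right) 21 = \left(3 - \frac{1}{4}\right) 21 = \frac{11}{4} \cdot 21 = \frac{231}{4} \approx 57.75$)
$g - \frac{1}{-4388 + 4318} = \frac{231}{4} - \frac{1}{-4388 + 4318} = \frac{231}{4} - \frac{1}{-70} = \frac{231}{4} - - \frac{1}{70} = \frac{231}{4} + \frac{1}{70} = \frac{8087}{140}$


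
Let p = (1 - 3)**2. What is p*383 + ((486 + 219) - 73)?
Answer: 2164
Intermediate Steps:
p = 4 (p = (-2)**2 = 4)
p*383 + ((486 + 219) - 73) = 4*383 + ((486 + 219) - 73) = 1532 + (705 - 73) = 1532 + 632 = 2164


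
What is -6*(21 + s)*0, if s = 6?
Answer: 0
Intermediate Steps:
-6*(21 + s)*0 = -6*(21 + 6)*0 = -6*27*0 = -162*0 = 0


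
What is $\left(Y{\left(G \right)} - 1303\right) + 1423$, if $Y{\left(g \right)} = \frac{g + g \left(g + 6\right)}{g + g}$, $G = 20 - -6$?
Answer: $\frac{273}{2} \approx 136.5$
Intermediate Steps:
$G = 26$ ($G = 20 + 6 = 26$)
$Y{\left(g \right)} = \frac{g + g \left(6 + g\right)}{2 g}$
$\left(Y{\left(G \right)} - 1303\right) + 1423 = \left(\left(\frac{7}{2} + \frac{1}{2} \cdot 26\right) - 1303\right) + 1423 = \left(\left(\frac{7}{2} + 13\right) - 1303\right) + 1423 = \left(\frac{33}{2} - 1303\right) + 1423 = - \frac{2573}{2} + 1423 = \frac{273}{2}$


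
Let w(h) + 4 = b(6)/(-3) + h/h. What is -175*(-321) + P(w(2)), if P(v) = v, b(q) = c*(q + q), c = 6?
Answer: 56148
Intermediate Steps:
b(q) = 12*q (b(q) = 6*(q + q) = 6*(2*q) = 12*q)
w(h) = -27 (w(h) = -4 + ((12*6)/(-3) + h/h) = -4 + (72*(-⅓) + 1) = -4 + (-24 + 1) = -4 - 23 = -27)
-175*(-321) + P(w(2)) = -175*(-321) - 27 = 56175 - 27 = 56148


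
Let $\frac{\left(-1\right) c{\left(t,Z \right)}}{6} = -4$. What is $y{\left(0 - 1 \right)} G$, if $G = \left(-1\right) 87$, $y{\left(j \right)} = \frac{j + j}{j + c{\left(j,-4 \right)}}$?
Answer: $\frac{174}{23} \approx 7.5652$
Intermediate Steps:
$c{\left(t,Z \right)} = 24$ ($c{\left(t,Z \right)} = \left(-6\right) \left(-4\right) = 24$)
$y{\left(j \right)} = \frac{2 j}{24 + j}$ ($y{\left(j \right)} = \frac{j + j}{j + 24} = \frac{2 j}{24 + j}$)
$G = -87$
$y{\left(0 - 1 \right)} G = \frac{2 \left(0 - 1\right)}{24 + \left(0 - 1\right)} \left(-87\right) = 2 \left(-1\right) \frac{1}{24 - 1} \left(-87\right) = 2 \left(-1\right) \frac{1}{23} \left(-87\right) = \left(- \frac{2}{23}\right) \left(-87\right) = \frac{174}{23}$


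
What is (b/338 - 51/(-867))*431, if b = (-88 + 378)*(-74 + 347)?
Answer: 22316318/221 ≈ 1.0098e+5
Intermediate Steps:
b = 79170 (b = 290*273 = 79170)
(b/338 - 51/(-867))*431 = (79170/338 - 51/(-867))*431 = (79170*(1/338) - 51*(-1/867))*431 = (3045/13 + 1/17)*431 = (51778/221)*431 = 22316318/221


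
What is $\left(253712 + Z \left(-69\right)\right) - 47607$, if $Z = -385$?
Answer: $232670$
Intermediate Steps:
$\left(253712 + Z \left(-69\right)\right) - 47607 = \left(253712 - -26565\right) - 47607 = \left(253712 + 26565\right) - 47607 = 280277 - 47607 = 232670$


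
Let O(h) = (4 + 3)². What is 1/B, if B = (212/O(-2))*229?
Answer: 49/48548 ≈ 0.0010093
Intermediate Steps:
O(h) = 49 (O(h) = 7² = 49)
B = 48548/49 (B = (212/49)*229 = 48548/49 ≈ 990.78)
1/B = 1/(48548/49) = 49/48548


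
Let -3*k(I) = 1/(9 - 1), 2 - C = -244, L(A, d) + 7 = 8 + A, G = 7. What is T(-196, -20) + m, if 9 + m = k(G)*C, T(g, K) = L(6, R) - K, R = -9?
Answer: 31/4 ≈ 7.7500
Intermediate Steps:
L(A, d) = 1 + A (L(A, d) = -7 + (8 + A) = 1 + A)
C = 246 (C = 2 - 1*(-244) = 2 + 244 = 246)
k(I) = -1/24 (k(I) = -1/(3*(9 - 1)) = -1/3/8 = -1/3*1/8 = -1/24)
T(g, K) = 7 - K (T(g, K) = (1 + 6) - K = 7 - K)
m = -77/4 (m = -9 - 1/24*246 = -9 - 41/4 = -77/4 ≈ -19.250)
T(-196, -20) + m = (7 - 1*(-20)) - 77/4 = (7 + 20) - 77/4 = 27 - 77/4 = 31/4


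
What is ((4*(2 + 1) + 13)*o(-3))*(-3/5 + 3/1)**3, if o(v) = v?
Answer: -5184/5 ≈ -1036.8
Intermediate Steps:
((4*(2 + 1) + 13)*o(-3))*(-3/5 + 3/1)**3 = ((4*(2 + 1) + 13)*(-3))*(-3/5 + 3/1)**3 = ((4*3 + 13)*(-3))*(-3*1/5 + 3*1)**3 = ((12 + 13)*(-3))*(-3/5 + 3)**3 = (25*(-3))*(12/5)**3 = -75*1728/125 = -5184/5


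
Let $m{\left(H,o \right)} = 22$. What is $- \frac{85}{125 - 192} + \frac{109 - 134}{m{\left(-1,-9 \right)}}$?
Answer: $\frac{195}{1474} \approx 0.13229$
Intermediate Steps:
$- \frac{85}{125 - 192} + \frac{109 - 134}{m{\left(-1,-9 \right)}} = - \frac{85}{125 - 192} + \frac{109 - 134}{22} = - \frac{85}{125 - 192} - \frac{25}{22} = - \frac{85}{-67} - \frac{25}{22} = \left(-85\right) \left(- \frac{1}{67}\right) - \frac{25}{22} = \frac{85}{67} - \frac{25}{22} = \frac{195}{1474}$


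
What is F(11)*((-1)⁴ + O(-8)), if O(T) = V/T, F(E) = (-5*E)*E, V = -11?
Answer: -11495/8 ≈ -1436.9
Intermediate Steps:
F(E) = -5*E²
O(T) = -11/T
F(11)*((-1)⁴ + O(-8)) = (-5*11²)*((-1)⁴ - 11/(-8)) = (-5*121)*(1 - 11*(-⅛)) = -605*(1 + 11/8) = -605*19/8 = -11495/8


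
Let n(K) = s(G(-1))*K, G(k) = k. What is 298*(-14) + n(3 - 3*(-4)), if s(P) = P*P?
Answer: -4157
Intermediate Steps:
s(P) = P²
n(K) = K (n(K) = (-1)²*K = 1*K = K)
298*(-14) + n(3 - 3*(-4)) = 298*(-14) + (3 - 3*(-4)) = -4172 + (3 + 12) = -4172 + 15 = -4157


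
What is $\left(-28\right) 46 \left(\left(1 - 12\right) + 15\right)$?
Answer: $-5152$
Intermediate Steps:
$\left(-28\right) 46 \left(\left(1 - 12\right) + 15\right) = - 1288 \left(-11 + 15\right) = \left(-1288\right) 4 = -5152$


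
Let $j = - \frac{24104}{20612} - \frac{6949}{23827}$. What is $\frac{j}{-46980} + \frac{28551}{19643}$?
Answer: $\frac{164692239820352837}{113305329050942340} \approx 1.4535$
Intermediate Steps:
$j = - \frac{179389699}{122780531}$ ($j = \left(-24104\right) \frac{1}{20612} - \frac{6949}{23827} = - \frac{6026}{5153} - \frac{6949}{23827} = - \frac{179389699}{122780531} \approx -1.4611$)
$\frac{j}{-46980} + \frac{28551}{19643} = - \frac{179389699}{122780531 \left(-46980\right)} + \frac{28551}{19643} = \left(- \frac{179389699}{122780531}\right) \left(- \frac{1}{46980}\right) + 28551 \cdot \frac{1}{19643} = \frac{179389699}{5768229346380} + \frac{28551}{19643} = \frac{164692239820352837}{113305329050942340}$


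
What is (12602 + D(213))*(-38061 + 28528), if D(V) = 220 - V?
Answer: -120201597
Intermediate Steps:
(12602 + D(213))*(-38061 + 28528) = (12602 + (220 - 1*213))*(-38061 + 28528) = (12602 + (220 - 213))*(-9533) = (12602 + 7)*(-9533) = 12609*(-9533) = -120201597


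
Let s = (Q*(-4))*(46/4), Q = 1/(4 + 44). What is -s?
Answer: 23/24 ≈ 0.95833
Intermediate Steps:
Q = 1/48 ≈ 0.020833
s = -23/24 (s = ((1/48)*(-4))*(46/4) = -23/(6*4) = -1/12*23/2 = -23/24 ≈ -0.95833)
-s = -1*(-23/24) = 23/24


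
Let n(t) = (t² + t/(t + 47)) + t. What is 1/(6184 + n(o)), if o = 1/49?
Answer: 5531904/34209411937 ≈ 0.00016171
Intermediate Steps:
o = 1/49 ≈ 0.020408
n(t) = t + t² + t/(47 + t) (n(t) = (t² + t/(47 + t)) + t = t + t² + t/(47 + t))
1/(6184 + n(o)) = 1/(6184 + (48 + (1/49)² + 48*(1/49))/(49*(47 + 1/49))) = 1/(6184 + (48 + 1/2401 + 48/49)/(49*(2304/49))) = 1/(6184 + (1/49)*(49/2304)*(117601/2401)) = 1/(6184 + 117601/5531904) = 1/(34209411937/5531904) = 5531904/34209411937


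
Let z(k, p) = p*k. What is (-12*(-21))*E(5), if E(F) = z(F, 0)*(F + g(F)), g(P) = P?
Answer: 0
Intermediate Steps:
z(k, p) = k*p
E(F) = 0 (E(F) = (F*0)*(F + F) = 0*(2*F) = 0)
(-12*(-21))*E(5) = -12*(-21)*0 = 252*0 = 0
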